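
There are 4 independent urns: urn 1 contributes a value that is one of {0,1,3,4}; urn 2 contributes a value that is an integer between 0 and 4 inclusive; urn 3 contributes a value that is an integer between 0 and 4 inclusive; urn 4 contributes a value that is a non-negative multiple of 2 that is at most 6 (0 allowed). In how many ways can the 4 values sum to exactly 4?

18

The generating function for the choices is (1 + z + z³ + z⁴)·(1 + z + z² + z³ + z⁴)·(1 + z + z² + z³ + z⁴)·(1 + z² + z⁴ + z⁶); the count is [z⁴].
(1 + z + z³ + z⁴) has coefficients 1,1,0,1,1 for degrees 0…4.
(1 + z + z² + z³ + z⁴) has coefficients 1,1,1,1,1 for degrees 0…4.
Multiplying by (1 + z + z² + z³ + z⁴) gives running coefficients 1,2,3,4,5 for degrees 0…4.
Finally multiplying by (1 + z² + z⁴ + z⁶), the product of all factors after the first has coefficients 1,2,4,6,9 for degrees 0…4.
[z⁴] = 1·9 + 1·6 + 1·2 + 1·1 = 18.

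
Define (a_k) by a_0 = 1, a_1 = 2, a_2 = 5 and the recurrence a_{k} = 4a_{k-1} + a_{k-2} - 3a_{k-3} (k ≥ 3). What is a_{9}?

82841

The ordinary generating function has denominator 1 - 4x - x^2 + 3x^3.
Iterating the recurrence: a_0,…,a_{9} = 1, 2, 5, 19, 75, 304, 1234, 5015, 20382, 82841.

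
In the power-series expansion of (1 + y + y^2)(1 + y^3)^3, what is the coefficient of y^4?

(1 + y + y^2) has coefficients 1,1,1 for degrees 0…2.
(1 + y^3)^3 has coefficients 1,0,0,3,0 for degrees 0…4.
[y^4] = 1·0 + 1·3 + 1·0 = 3.

3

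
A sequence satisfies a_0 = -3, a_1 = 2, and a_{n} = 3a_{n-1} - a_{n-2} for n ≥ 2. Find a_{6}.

453

The ordinary generating function has denominator 1 - 3q + q^2.
Iterating the recurrence: a_0,…,a_{6} = -3, 2, 9, 25, 66, 173, 453.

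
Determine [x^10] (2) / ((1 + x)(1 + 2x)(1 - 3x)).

54782

Partial fractions give a closed form: a_n = (-1/2)·(-1)^n + (8/5)·(-2)^n + (9/10)·3^n.
At n = 10: a_10 = 54782.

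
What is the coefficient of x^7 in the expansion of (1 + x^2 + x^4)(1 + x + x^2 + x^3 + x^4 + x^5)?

(1 + x^2 + x^4) has coefficients 1,0,1,0,1 for degrees 0…4.
(1 + x + x^2 + x^3 + x^4 + x^5) has coefficients 1,1,1,1,1,1,0,0 for degrees 0…7.
[x^7] = 1·0 + 1·1 + 1·1 = 2.

2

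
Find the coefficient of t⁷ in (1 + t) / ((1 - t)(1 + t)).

The denominator gives the recurrence a_n = a_(n−2) for n ≥ 2; the numerator fixes a_0 = 1, a_1 = 1.
Iterating: 1, 1, 1, 1, 1, 1, 1, 1, so a_7 = 1.

1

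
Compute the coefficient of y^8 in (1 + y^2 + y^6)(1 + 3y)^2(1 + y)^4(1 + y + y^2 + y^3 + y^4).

(1 + y^2 + y^6) has coefficients 1,0,1,0,0,0,1 for degrees 0…6.
(1 + 3y)^2 has coefficients 1,6,9,0,0,0,0,0,0 for degrees 0…8.
Multiplying by (1 + y)^4 gives running coefficients 1,10,39,76,79,42,9,0,0 for degrees 0…8.
Finally multiplying by (1 + y + y^2 + y^3 + y^4), the product of all factors after the first has coefficients 1,11,50,126,205,246,245,206,130 for degrees 0…8.
[y^8] = 1·130 + 1·245 + 1·50 = 425.

425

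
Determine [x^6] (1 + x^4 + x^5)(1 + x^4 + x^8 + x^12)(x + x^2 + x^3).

(1 + x^4 + x^5) has coefficients 1,0,0,0,1,1 for degrees 0…5.
(1 + x^4 + x^8 + x^12) has coefficients 1,0,0,0,1,0,0 for degrees 0…6.
Finally multiplying by (x + x^2 + x^3), the product of all factors after the first has coefficients 0,1,1,1,0,1,1 for degrees 0…6.
[x^6] = 1·1 + 1·1 + 1·1 = 3.

3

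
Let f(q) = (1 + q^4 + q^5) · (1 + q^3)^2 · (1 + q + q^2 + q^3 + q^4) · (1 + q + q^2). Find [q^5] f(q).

11

(1 + q^4 + q^5) has coefficients 1,0,0,0,1,1 for degrees 0…5.
(1 + q^3)^2 has coefficients 1,0,0,2,0,0 for degrees 0…5.
Multiplying by (1 + q + q^2 + q^3 + q^4) gives running coefficients 1,1,1,3,3,2 for degrees 0…5.
Finally multiplying by (1 + q + q^2), the product of all factors after the first has coefficients 1,2,3,5,7,8 for degrees 0…5.
[q^5] = 1·8 + 1·2 + 1·1 = 11.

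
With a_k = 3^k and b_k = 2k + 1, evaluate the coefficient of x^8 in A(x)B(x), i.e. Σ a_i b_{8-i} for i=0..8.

19673

This is [x^8] in the product of the two ordinary generating functions.
Σ = 1·17 + 3·15 + 9·13 + 27·11 + 81·9 + 243·7 + 729·5 + 2187·3 + 6561·1 = 19673.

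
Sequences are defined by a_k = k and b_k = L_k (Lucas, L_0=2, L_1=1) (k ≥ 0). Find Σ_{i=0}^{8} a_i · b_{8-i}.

The convolution is the t^8 coefficient of A(t)B(t).
Σ = 0·47 + 1·29 + 2·18 + 3·11 + 4·7 + 5·4 + 6·3 + 7·1 + 8·2 = 187.

187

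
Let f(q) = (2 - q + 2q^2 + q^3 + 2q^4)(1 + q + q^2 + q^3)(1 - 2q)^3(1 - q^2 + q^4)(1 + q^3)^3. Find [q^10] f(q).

(2 - q + 2q^2 + q^3 + 2q^4) has coefficients 2,-1,2,1,2 for degrees 0…4.
(1 + q + q^2 + q^3) has coefficients 1,1,1,1,0,0,0,0,0,0,0 for degrees 0…10.
Multiplying by (1 - 2q)^3 gives running coefficients 1,-5,7,-1,-2,4,-8,0,0,0,0 for degrees 0…10.
Multiplying by (1 - q^2 + q^4) gives running coefficients 1,-5,6,4,-8,0,1,-5,6,4,-8 for degrees 0…10.
Finally multiplying by (1 + q^3)^3, the product of all factors after the first has coefficients 1,-5,6,7,-23,18,16,-44,24,20,-52 for degrees 0…10.
[q^10] = 2·(-52) − 1·20 + 2·24 + 1·(-44) + 2·16 = -88.

-88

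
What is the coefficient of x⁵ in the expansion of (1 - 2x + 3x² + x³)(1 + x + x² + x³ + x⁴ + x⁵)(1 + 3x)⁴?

(1 - 2x + 3x² + x³) has coefficients 1,-2,3,1 for degrees 0…3.
(1 + x + x² + x³ + x⁴ + x⁵) has coefficients 1,1,1,1,1,1 for degrees 0…5.
Finally multiplying by (1 + 3x)⁴, the product of all factors after the first has coefficients 1,13,67,175,256,256 for degrees 0…5.
[x⁵] = 1·256 − 2·256 + 3·175 + 1·67 = 336.

336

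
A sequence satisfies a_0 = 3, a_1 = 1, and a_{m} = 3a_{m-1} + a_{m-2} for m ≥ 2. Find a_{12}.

891723

The ordinary generating function has denominator 1 - 3t - t^2.
Iterating the recurrence: a_0,…,a_{12} = 3, 1, 6, 19, 63, 208, 687, 2269, 7494, 24751, 81747, 269992, 891723.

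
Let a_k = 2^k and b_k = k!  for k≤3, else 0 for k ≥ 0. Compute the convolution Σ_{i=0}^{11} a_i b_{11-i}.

5632

The convolution is the t^11 coefficient of A(t)B(t).
Σ = 1·0 + 2·0 + 4·0 + 8·0 + 16·0 + 32·0 + 64·0 + 128·0 + 256·6 + 512·2 + 1024·1 + 2048·1 = 5632.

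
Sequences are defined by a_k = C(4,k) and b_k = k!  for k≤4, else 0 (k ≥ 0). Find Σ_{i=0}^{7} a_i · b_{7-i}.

102

Write out a_i and b_{7-i} for i = 0,…,7 and sum the products.
Σ = 1·0 + 4·0 + 6·0 + 4·24 + 1·6 + 0·2 + 0·1 + 0·1 = 102.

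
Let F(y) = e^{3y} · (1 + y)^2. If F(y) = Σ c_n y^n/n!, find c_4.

The EGF product rule gives c_4 = Σ_{k_1+k_2=4} C(4; k_1,k_2) · ∏ g_i(k_i), where e^{3y} gives (3)^k; (1+y)^2 gives the falling factorial (2)_k.
g_1(k) for k = 0…4: 1, 3, 9, 27, 81.
g_2(k) for k = 0…4: 1, 2, 2, 0, 0.
c_4 = Σ_k C(4,k)·g_1(k)·g_2(4−k) = 6·9·2 + 4·27·2 + 1·81·1 = 108 + 216 + 81 = 405.

405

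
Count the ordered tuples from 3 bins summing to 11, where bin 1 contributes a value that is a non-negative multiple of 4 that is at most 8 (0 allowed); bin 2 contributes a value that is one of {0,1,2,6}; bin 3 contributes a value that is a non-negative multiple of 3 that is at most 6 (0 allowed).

The generating function for the choices is (1 + t⁴ + t⁸)·(1 + t + t² + t⁶)·(1 + t³ + t⁶); the count is [t¹¹].
(1 + t⁴ + t⁸) has coefficients 1,0,0,0,1,0,0,0,1 for degrees 0…8.
(1 + t + t² + t⁶) has coefficients 1,1,1,0,0,0,1,0,0,0,0,0 for degrees 0…11.
Finally multiplying by (1 + t³ + t⁶), the product of all factors after the first has coefficients 1,1,1,1,1,1,2,1,1,1,0,0 for degrees 0…11.
[t¹¹] = 1·0 + 1·1 + 1·1 = 2.

2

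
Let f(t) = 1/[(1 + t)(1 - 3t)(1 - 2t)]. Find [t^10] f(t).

131495

The denominator gives the recurrence a_n = 4a_(n−1) − a_(n−2) − 6a_(n−3) for n ≥ 3; the numerator fixes a_0 = 1, a_1 = 4, a_2 = 15.
Iterating: 1, 4, 15, 50, 161, 504, 1555, 4750, 14421, 43604, 131495, so a_10 = 131495.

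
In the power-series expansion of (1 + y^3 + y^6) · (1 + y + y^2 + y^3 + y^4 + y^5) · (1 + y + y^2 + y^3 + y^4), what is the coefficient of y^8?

10

(1 + y^3 + y^6) has coefficients 1,0,0,1,0,0,1 for degrees 0…6.
(1 + y + y^2 + y^3 + y^4 + y^5) has coefficients 1,1,1,1,1,1,0,0,0 for degrees 0…8.
Finally multiplying by (1 + y + y^2 + y^3 + y^4), the product of all factors after the first has coefficients 1,2,3,4,5,5,4,3,2 for degrees 0…8.
[y^8] = 1·2 + 1·5 + 1·3 = 10.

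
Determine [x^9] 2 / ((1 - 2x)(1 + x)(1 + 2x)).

The denominator gives the recurrence a_n = −a_(n−1) + 4a_(n−2) + 4a_(n−3) for n ≥ 3; the numerator fixes a_0 = 2, a_1 = -2, a_2 = 10.
Iterating: 2, -2, 10, -10, 42, -42, 170, -170, 682, -682, so a_9 = -682.

-682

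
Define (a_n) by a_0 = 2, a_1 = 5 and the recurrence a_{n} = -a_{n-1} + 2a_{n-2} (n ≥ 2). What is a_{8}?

The ordinary generating function has denominator 1 + t - 2t^2.
Iterating the recurrence: a_0,…,a_{8} = 2, 5, -1, 11, -13, 35, -61, 131, -253.

-253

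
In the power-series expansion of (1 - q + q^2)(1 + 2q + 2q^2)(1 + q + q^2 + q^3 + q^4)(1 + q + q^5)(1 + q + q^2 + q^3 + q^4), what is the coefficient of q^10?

35

(1 - q + q^2) has coefficients 1,-1,1 for degrees 0…2.
(1 + 2q + 2q^2) has coefficients 1,2,2,0,0,0,0,0,0,0,0 for degrees 0…10.
Multiplying by (1 + q + q^2 + q^3 + q^4) gives running coefficients 1,3,5,5,5,4,2,0,0,0,0 for degrees 0…10.
Multiplying by (1 + q + q^5) gives running coefficients 1,4,8,10,10,10,9,7,5,5,4 for degrees 0…10.
Finally multiplying by (1 + q + q^2 + q^3 + q^4), the product of all factors after the first has coefficients 1,5,13,23,33,42,47,46,41,36,30 for degrees 0…10.
[q^10] = 1·30 − 1·36 + 1·41 = 35.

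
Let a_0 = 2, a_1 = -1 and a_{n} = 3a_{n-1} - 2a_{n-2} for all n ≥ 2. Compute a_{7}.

-379

The ordinary generating function has denominator 1 - 3t + 2t^2.
Iterating the recurrence: a_0,…,a_{7} = 2, -1, -7, -19, -43, -91, -187, -379.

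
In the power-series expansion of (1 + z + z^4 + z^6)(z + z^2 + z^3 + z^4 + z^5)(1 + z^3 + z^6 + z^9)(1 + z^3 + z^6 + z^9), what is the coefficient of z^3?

2

(1 + z + z^4 + z^6) has coefficients 1,1,0,0 for degrees 0…3.
(z + z^2 + z^3 + z^4 + z^5) has coefficients 0,1,1,1 for degrees 0…3.
Multiplying by (1 + z^3 + z^6 + z^9) gives running coefficients 0,1,1,1 for degrees 0…3.
Finally multiplying by (1 + z^3 + z^6 + z^9), the product of all factors after the first has coefficients 0,1,1,1 for degrees 0…3.
[z^3] = 1·1 + 1·1 = 2.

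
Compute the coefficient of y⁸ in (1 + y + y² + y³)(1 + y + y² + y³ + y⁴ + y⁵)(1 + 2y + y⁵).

(1 + y + y² + y³) has coefficients 1,1,1,1 for degrees 0…3.
(1 + y + y² + y³ + y⁴ + y⁵) has coefficients 1,1,1,1,1,1,0,0,0 for degrees 0…8.
Finally multiplying by (1 + 2y + y⁵), the product of all factors after the first has coefficients 1,3,3,3,3,4,3,1,1 for degrees 0…8.
[y⁸] = 1·1 + 1·1 + 1·3 + 1·4 = 9.

9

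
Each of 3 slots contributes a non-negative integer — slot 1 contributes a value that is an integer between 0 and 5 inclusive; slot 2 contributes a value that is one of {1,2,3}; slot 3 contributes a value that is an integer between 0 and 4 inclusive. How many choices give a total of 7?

14

The generating function for the choices is (1 + y + y^2 + y^3 + y^4 + y^5)·(y + y^2 + y^3)·(1 + y + y^2 + y^3 + y^4); the count is [y^7].
(1 + y + y^2 + y^3 + y^4 + y^5) has coefficients 1,1,1,1,1,1 for degrees 0…5.
(y + y^2 + y^3) has coefficients 0,1,1,1,0,0,0,0 for degrees 0…7.
Finally multiplying by (1 + y + y^2 + y^3 + y^4), the product of all factors after the first has coefficients 0,1,2,3,3,3,2,1 for degrees 0…7.
[y^7] = 1·1 + 1·2 + 1·3 + 1·3 + 1·3 + 1·2 = 14.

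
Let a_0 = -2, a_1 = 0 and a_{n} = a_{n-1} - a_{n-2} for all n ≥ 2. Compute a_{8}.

2

The ordinary generating function has denominator 1 - t + t^2.
Iterating the recurrence: a_0,…,a_{8} = -2, 0, 2, 2, 0, -2, -2, 0, 2.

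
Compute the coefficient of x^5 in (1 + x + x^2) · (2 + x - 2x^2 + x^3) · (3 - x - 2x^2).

4

(1 + x + x^2) has coefficients 1,1,1 for degrees 0…2.
(2 + x - 2x^2 + x^3) has coefficients 2,1,-2,1,0,0 for degrees 0…5.
Finally multiplying by (3 - x - 2x^2), the product of all factors after the first has coefficients 6,1,-11,3,3,-2 for degrees 0…5.
[x^5] = 1·(-2) + 1·3 + 1·3 = 4.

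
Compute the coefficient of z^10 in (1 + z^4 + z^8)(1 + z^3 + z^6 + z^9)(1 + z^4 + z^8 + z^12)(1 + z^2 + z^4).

(1 + z^4 + z^8) has coefficients 1,0,0,0,1,0,0,0,1 for degrees 0…8.
(1 + z^3 + z^6 + z^9) has coefficients 1,0,0,1,0,0,1,0,0,1,0 for degrees 0…10.
Multiplying by (1 + z^4 + z^8 + z^12) gives running coefficients 1,0,0,1,1,0,1,1,1,1,1 for degrees 0…10.
Finally multiplying by (1 + z^2 + z^4), the product of all factors after the first has coefficients 1,0,1,1,2,1,2,2,3,2,3 for degrees 0…10.
[z^10] = 1·3 + 1·2 + 1·1 = 6.

6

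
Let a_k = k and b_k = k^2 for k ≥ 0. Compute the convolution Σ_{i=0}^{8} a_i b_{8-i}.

Write out a_i and b_{8-i} for i = 0,…,8 and sum the products.
Σ = 0·64 + 1·49 + 2·36 + 3·25 + 4·16 + 5·9 + 6·4 + 7·1 + 8·0 = 336.

336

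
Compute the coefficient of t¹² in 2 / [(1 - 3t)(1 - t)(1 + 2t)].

Partial fractions give a closed form: a_n = (9/5)·3^n + (-1/3)·1^n + (8/15)·(-2)^n.
At n = 12: a_12 = 958778.

958778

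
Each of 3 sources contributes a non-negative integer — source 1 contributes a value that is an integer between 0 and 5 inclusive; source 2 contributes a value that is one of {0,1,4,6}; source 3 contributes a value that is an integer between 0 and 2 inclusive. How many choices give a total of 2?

5

The generating function for the choices is (1 + t + t² + t³ + t⁴ + t⁵)·(1 + t + t⁴ + t⁶)·(1 + t + t²); the count is [t²].
(1 + t + t² + t³ + t⁴ + t⁵) has coefficients 1,1,1 for degrees 0…2.
(1 + t + t⁴ + t⁶) has coefficients 1,1,0 for degrees 0…2.
Finally multiplying by (1 + t + t²), the product of all factors after the first has coefficients 1,2,2 for degrees 0…2.
[t²] = 1·2 + 1·2 + 1·1 = 5.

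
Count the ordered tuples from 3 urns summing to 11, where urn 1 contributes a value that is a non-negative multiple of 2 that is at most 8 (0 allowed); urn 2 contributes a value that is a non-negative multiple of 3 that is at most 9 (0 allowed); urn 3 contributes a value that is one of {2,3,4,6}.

6

The generating function for the choices is (1 + z^2 + z^4 + z^6 + z^8)·(1 + z^3 + z^6 + z^9)·(z^2 + z^3 + z^4 + z^6); the count is [z^11].
(1 + z^2 + z^4 + z^6 + z^8) has coefficients 1,0,1,0,1,0,1,0,1 for degrees 0…8.
(1 + z^3 + z^6 + z^9) has coefficients 1,0,0,1,0,0,1,0,0,1,0,0 for degrees 0…11.
Finally multiplying by (z^2 + z^3 + z^4 + z^6), the product of all factors after the first has coefficients 0,0,1,1,1,1,2,1,1,2,1,1 for degrees 0…11.
[z^11] = 1·1 + 1·2 + 1·1 + 1·1 + 1·1 = 6.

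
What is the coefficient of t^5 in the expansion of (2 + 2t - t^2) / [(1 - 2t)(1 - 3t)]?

The denominator gives the recurrence a_n = 5a_(n−1) − 6a_(n−2) for n ≥ 3; the numerator fixes a_0 = 2, a_1 = 12, a_2 = 47.
Iterating: 2, 12, 47, 163, 533, 1687, so a_5 = 1687.

1687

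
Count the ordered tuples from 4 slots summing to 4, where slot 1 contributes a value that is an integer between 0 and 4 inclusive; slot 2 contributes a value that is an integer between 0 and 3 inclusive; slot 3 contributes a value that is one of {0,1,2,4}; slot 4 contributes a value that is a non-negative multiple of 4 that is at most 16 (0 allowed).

The generating function for the choices is (1 + q + q^2 + q^3 + q^4)·(1 + q + q^2 + q^3)·(1 + q + q^2 + q^4)·(1 + q^4 + q^8 + q^12 + q^16); the count is [q^4].
(1 + q + q^2 + q^3 + q^4) has coefficients 1,1,1,1,1 for degrees 0…4.
(1 + q + q^2 + q^3) has coefficients 1,1,1,1,0 for degrees 0…4.
Multiplying by (1 + q + q^2 + q^4) gives running coefficients 1,2,3,3,3 for degrees 0…4.
Finally multiplying by (1 + q^4 + q^8 + q^12 + q^16), the product of all factors after the first has coefficients 1,2,3,3,4 for degrees 0…4.
[q^4] = 1·4 + 1·3 + 1·3 + 1·2 + 1·1 = 13.

13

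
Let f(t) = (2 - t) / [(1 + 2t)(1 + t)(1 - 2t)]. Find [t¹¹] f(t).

Partial fractions give a closed form: a_n = (5/2)·(-2)^n + (-1)·(-1)^n + (1/2)·2^n.
At n = 11: a_11 = -4095.

-4095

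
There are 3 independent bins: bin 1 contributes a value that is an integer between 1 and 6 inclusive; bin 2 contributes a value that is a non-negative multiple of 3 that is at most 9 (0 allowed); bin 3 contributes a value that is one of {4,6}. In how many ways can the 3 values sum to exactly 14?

The generating function for the choices is (x + x^2 + x^3 + x^4 + x^5 + x^6)·(1 + x^3 + x^6 + x^9)·(x^4 + x^6); the count is [x^14].
(x + x^2 + x^3 + x^4 + x^5 + x^6) has coefficients 0,1,1,1,1,1,1 for degrees 0…6.
(1 + x^3 + x^6 + x^9) has coefficients 1,0,0,1,0,0,1,0,0,1,0,0,0,0,0 for degrees 0…14.
Finally multiplying by (x^4 + x^6), the product of all factors after the first has coefficients 0,0,0,0,1,0,1,1,0,1,1,0,1,1,0 for degrees 0…14.
[x^14] = 1·1 + 1·1 + 1·0 + 1·1 + 1·1 + 1·0 = 4.

4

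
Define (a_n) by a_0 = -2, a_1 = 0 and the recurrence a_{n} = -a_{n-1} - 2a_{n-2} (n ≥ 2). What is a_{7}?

-20

The ordinary generating function has denominator 1 + y + 2y^2.
Iterating the recurrence: a_0,…,a_{7} = -2, 0, 4, -4, -4, 12, -4, -20.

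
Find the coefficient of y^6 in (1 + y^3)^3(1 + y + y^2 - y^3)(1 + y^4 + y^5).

(1 + y^3)^3 has coefficients 1,0,0,3,0,0,3 for degrees 0…6.
(1 + y + y^2 - y^3) has coefficients 1,1,1,-1,0,0,0 for degrees 0…6.
Finally multiplying by (1 + y^4 + y^5), the product of all factors after the first has coefficients 1,1,1,-1,1,2,2 for degrees 0…6.
[y^6] = 1·2 + 3·(-1) + 3·1 = 2.

2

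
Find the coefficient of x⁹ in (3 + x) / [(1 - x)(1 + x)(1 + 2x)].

Partial fractions give a closed form: a_n = (2/3)·1^n + (-1)·(-1)^n + (10/3)·(-2)^n.
At n = 9: a_9 = -1705.

-1705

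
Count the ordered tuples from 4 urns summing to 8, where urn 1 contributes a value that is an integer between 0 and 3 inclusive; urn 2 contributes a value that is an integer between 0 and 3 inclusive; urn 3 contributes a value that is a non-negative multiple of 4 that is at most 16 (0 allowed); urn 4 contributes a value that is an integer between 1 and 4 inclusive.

The generating function for the choices is (1 + x + x^2 + x^3)·(1 + x + x^2 + x^3)·(1 + x^4 + x^8 + x^12 + x^16)·(x + x^2 + x^3 + x^4); the count is [x^8].
(1 + x + x^2 + x^3) has coefficients 1,1,1,1 for degrees 0…3.
(1 + x + x^2 + x^3) has coefficients 1,1,1,1,0,0,0,0,0 for degrees 0…8.
Multiplying by (1 + x^4 + x^8 + x^12 + x^16) gives running coefficients 1,1,1,1,1,1,1,1,1 for degrees 0…8.
Finally multiplying by (x + x^2 + x^3 + x^4), the product of all factors after the first has coefficients 0,1,2,3,4,4,4,4,4 for degrees 0…8.
[x^8] = 1·4 + 1·4 + 1·4 + 1·4 = 16.

16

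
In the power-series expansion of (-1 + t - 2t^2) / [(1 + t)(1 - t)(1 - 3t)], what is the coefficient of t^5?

Partial fractions give a closed form: a_n = (-1/2)·(-1)^n + (1/2)·1^n + (-1)·3^n.
At n = 5: a_5 = -242.

-242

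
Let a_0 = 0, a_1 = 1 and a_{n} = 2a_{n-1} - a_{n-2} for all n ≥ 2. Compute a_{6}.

6

The ordinary generating function has denominator 1 - 2z + z^2.
Iterating the recurrence: a_0,…,a_{6} = 0, 1, 2, 3, 4, 5, 6.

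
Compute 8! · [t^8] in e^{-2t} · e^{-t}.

6561

The EGF product rule gives c_8 = Σ_{k_1+k_2=8} C(8; k_1,k_2) · ∏ g_i(k_i), where e^{-2t} gives (-2)^k; e^{-t} gives (-1)^k.
g_1(k) for k = 0…8: 1, -2, 4, -8, 16, -32, 64, -128, 256.
g_2(k) for k = 0…8: 1, -1, 1, -1, 1, -1, 1, -1, 1.
c_8 = Σ_k C(8,k)·g_1(k)·g_2(8−k) = 1·1·1 + 8·(-2)·(-1) + 28·4·1 + 56·(-8)·(-1) + 70·16·1 + 56·(-32)·(-1) + 28·64·1 + 8·(-128)·(-1) + 1·256·1 = 1 + 16 + 112 + 448 + 1120 + 1792 + 1792 + 1024 + 256 = 6561.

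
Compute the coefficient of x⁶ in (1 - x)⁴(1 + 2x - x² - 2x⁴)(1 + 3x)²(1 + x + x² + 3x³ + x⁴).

(1 - x)⁴ has coefficients 1,-4,6,-4,1 for degrees 0…4.
(1 + 2x - x² - 2x⁴) has coefficients 1,2,-1,0,-2,0,0 for degrees 0…6.
Multiplying by (1 + 3x)² gives running coefficients 1,8,20,12,-11,-12,-18 for degrees 0…6.
Finally multiplying by (1 + x + x² + 3x³ + x⁴), the product of all factors after the first has coefficients 1,9,29,43,46,57,15 for degrees 0…6.
[x⁶] = 1·15 − 4·57 + 6·46 − 4·43 + 1·29 = -80.

-80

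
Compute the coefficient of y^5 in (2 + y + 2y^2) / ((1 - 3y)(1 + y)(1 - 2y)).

1269

Partial fractions give a closed form: a_n = (23/4)·3^n + (1/4)·(-1)^n + (-4)·2^n.
At n = 5: a_5 = 1269.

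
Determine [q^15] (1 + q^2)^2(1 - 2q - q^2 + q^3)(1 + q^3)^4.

(1 + q^2)^2 has coefficients 1,0,2,0,1 for degrees 0…4.
(1 - 2q - q^2 + q^3) has coefficients 1,-2,-1,1,0,0,0,0,0,0,0,0,0,0,0,0 for degrees 0…15.
Finally multiplying by (1 + q^3)^4, the product of all factors after the first has coefficients 1,-2,-1,5,-8,-4,10,-12,-6,10,-8,-4,5,-2,-1,1 for degrees 0…15.
[q^15] = 1·1 + 2·(-2) + 1·(-4) = -7.

-7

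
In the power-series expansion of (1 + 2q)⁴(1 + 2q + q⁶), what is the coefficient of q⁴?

80

(1 + 2q)⁴ has coefficients 1,8,24,32,16 for degrees 0…4.
(1 + 2q + q⁶) has coefficients 1,2,0,0,0 for degrees 0…4.
[q⁴] = 1·0 + 8·0 + 24·0 + 32·2 + 16·1 = 80.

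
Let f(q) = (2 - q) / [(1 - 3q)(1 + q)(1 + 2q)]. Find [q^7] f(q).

1385

Partial fractions give a closed form: a_n = (3/4)·3^n + (-3/4)·(-1)^n + (2)·(-2)^n.
At n = 7: a_7 = 1385.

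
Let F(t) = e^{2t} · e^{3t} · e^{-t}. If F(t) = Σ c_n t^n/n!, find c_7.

16384

The EGF product rule gives c_7 = Σ_{k_1+k_2+k_3=7} C(7; k_1,k_2,k_3) · ∏ g_i(k_i), where e^{2t} gives (2)^k; e^{3t} gives (3)^k; e^{-t} gives (-1)^k.
g_1(k) for k = 0…7: 1, 2, 4, 8, 16, 32, 64, 128.
g_2(k) for k = 0…7: 1, 3, 9, 27, 81, 243, 729, 2187.
g_3(k) for k = 0…7: 1, -1, 1, -1, 1, -1, 1, -1.
First combine the last two factors: h(k) = Σ_j C(k,j)·g_2(j)·g_3(k−j) for k = 0…7: 1, 2, 4, 8, 16, 32, 64, 128.
c_7 = Σ_k C(7,k)·g_1(k)·h(7−k) = 1·1·128 + 7·2·64 + 21·4·32 + 35·8·16 + 35·16·8 + 21·32·4 + 7·64·2 + 1·128·1 = 128 + 896 + 2688 + 4480 + 4480 + 2688 + 896 + 128 = 16384.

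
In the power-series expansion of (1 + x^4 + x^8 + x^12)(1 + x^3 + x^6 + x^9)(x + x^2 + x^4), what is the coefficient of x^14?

3

(1 + x^4 + x^8 + x^12) has coefficients 1,0,0,0,1,0,0,0,1,0,0,0,1 for degrees 0…12.
(1 + x^3 + x^6 + x^9) has coefficients 1,0,0,1,0,0,1,0,0,1,0,0,0,0,0 for degrees 0…14.
Finally multiplying by (x + x^2 + x^4), the product of all factors after the first has coefficients 0,1,1,0,2,1,0,2,1,0,2,1,0,1,0 for degrees 0…14.
[x^14] = 1·0 + 1·2 + 1·0 + 1·1 = 3.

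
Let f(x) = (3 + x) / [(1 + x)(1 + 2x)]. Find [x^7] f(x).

-638

Partial fractions give a closed form: a_n = (-2)·(-1)^n + (5)·(-2)^n.
At n = 7: a_7 = -638.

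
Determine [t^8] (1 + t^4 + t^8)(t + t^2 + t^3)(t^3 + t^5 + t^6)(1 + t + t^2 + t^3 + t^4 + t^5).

(1 + t^4 + t^8) has coefficients 1,0,0,0,1,0,0,0,1 for degrees 0…8.
(t + t^2 + t^3) has coefficients 0,1,1,1,0,0,0,0,0 for degrees 0…8.
Multiplying by (t^3 + t^5 + t^6) gives running coefficients 0,0,0,0,1,1,2,2,2 for degrees 0…8.
Finally multiplying by (1 + t + t^2 + t^3 + t^4 + t^5), the product of all factors after the first has coefficients 0,0,0,0,1,2,4,6,8 for degrees 0…8.
[t^8] = 1·8 + 1·1 + 1·0 = 9.

9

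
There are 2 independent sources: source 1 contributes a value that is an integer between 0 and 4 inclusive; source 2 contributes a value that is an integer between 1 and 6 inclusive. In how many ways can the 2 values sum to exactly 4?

The generating function for the choices is (1 + t + t^2 + t^3 + t^4)·(t + t^2 + t^3 + t^4 + t^5 + t^6); the count is [t^4].
(1 + t + t^2 + t^3 + t^4) has coefficients 1,1,1,1,1 for degrees 0…4.
(t + t^2 + t^3 + t^4 + t^5 + t^6) has coefficients 0,1,1,1,1 for degrees 0…4.
[t^4] = 1·1 + 1·1 + 1·1 + 1·1 + 1·0 = 4.

4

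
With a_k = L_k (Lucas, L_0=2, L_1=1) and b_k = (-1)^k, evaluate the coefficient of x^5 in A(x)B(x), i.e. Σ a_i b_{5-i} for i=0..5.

The convolution is the t^5 coefficient of A(t)B(t).
Σ = 2·(-1) + 1·1 + 3·(-1) + 4·1 + 7·(-1) + 11·1 = 4.

4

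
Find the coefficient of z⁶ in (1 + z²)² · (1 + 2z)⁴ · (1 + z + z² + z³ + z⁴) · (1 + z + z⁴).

(1 + z²)² has coefficients 1,0,2,0,1 for degrees 0…4.
(1 + 2z)⁴ has coefficients 1,8,24,32,16,0,0 for degrees 0…6.
Multiplying by (1 + z + z² + z³ + z⁴) gives running coefficients 1,9,33,65,81,80,72 for degrees 0…6.
Finally multiplying by (1 + z + z⁴), the product of all factors after the first has coefficients 1,10,42,98,147,170,185 for degrees 0…6.
[z⁶] = 1·185 + 2·147 + 1·42 = 521.

521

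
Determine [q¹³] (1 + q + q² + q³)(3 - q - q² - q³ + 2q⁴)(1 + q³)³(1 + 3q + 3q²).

17

(1 + q + q² + q³) has coefficients 1,1,1,1 for degrees 0…3.
(3 - q - q² - q³ + 2q⁴) has coefficients 3,-1,-1,-1,2,0,0,0,0,0,0,0,0,0 for degrees 0…13.
Multiplying by (1 + q³)³ gives running coefficients 3,-1,-1,8,-1,-3,6,3,-3,0,5,-1,-1,2 for degrees 0…13.
Finally multiplying by (1 + 3q + 3q²), the product of all factors after the first has coefficients 3,8,5,2,20,18,-6,12,24,0,-4,14,11,-4 for degrees 0…13.
[q¹³] = 1·(-4) + 1·11 + 1·14 + 1·(-4) = 17.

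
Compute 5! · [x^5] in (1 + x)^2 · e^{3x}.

The EGF product rule gives c_5 = Σ_{k_1+k_2=5} C(5; k_1,k_2) · ∏ g_i(k_i), where (1+x)^2 gives the falling factorial (2)_k; e^{3x} gives (3)^k.
g_1(k) for k = 0…5: 1, 2, 2, 0, 0, 0.
g_2(k) for k = 0…5: 1, 3, 9, 27, 81, 243.
c_5 = Σ_k C(5,k)·g_1(k)·g_2(5−k) = 1·1·243 + 5·2·81 + 10·2·27 = 243 + 810 + 540 = 1593.

1593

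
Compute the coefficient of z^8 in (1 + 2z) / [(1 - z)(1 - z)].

25

The denominator gives the recurrence a_n = 2a_(n−1) − a_(n−2) for n ≥ 2; the numerator fixes a_0 = 1, a_1 = 4.
Iterating: 1, 4, 7, 10, 13, 16, 19, 22, 25, so a_8 = 25.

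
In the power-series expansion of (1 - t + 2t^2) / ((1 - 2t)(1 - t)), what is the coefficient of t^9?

The denominator gives the recurrence a_n = 3a_(n−1) − 2a_(n−2) for n ≥ 3; the numerator fixes a_0 = 1, a_1 = 2, a_2 = 6.
Iterating: 1, 2, 6, 14, 30, 62, 126, 254, 510, 1022, so a_9 = 1022.

1022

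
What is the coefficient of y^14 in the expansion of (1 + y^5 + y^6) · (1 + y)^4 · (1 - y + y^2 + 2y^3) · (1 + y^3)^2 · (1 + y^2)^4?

779

(1 + y^5 + y^6) has coefficients 1,0,0,0,0,1,1 for degrees 0…6.
(1 + y)^4 has coefficients 1,4,6,4,1,0,0,0,0,0,0,0,0,0,0 for degrees 0…14.
Multiplying by (1 - y + y^2 + 2y^3) gives running coefficients 1,3,3,4,11,15,9,2,0,0,0,0,0,0,0 for degrees 0…14.
Multiplying by (1 + y^3)^2 gives running coefficients 1,3,3,6,17,21,18,27,33,22,15,15,9,2,0 for degrees 0…14.
Finally multiplying by (1 + y^2)^4, the product of all factors after the first has coefficients 1,3,7,18,35,63,108,159,220,283,326,355,356,323,276 for degrees 0…14.
[y^14] = 1·276 + 1·283 + 1·220 = 779.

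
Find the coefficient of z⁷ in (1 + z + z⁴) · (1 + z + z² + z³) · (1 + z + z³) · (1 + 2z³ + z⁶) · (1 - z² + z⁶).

(1 + z + z⁴) has coefficients 1,1,0,0,1 for degrees 0…4.
(1 + z + z² + z³) has coefficients 1,1,1,1,0,0,0,0 for degrees 0…7.
Multiplying by (1 + z + z³) gives running coefficients 1,2,2,3,2,1,1,0 for degrees 0…7.
Multiplying by (1 + 2z³ + z⁶) gives running coefficients 1,2,2,5,6,5,8,6 for degrees 0…7.
Finally multiplying by (1 - z² + z⁶), the product of all factors after the first has coefficients 1,2,1,3,4,0,3,3 for degrees 0…7.
[z⁷] = 1·3 + 1·3 + 1·3 = 9.

9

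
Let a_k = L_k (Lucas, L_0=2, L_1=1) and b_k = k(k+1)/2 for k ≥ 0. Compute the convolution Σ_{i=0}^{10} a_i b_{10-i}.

1258

This is [x^10] in the product of the two ordinary generating functions.
Σ = 2·55 + 1·45 + 3·36 + 4·28 + 7·21 + 11·15 + 18·10 + 29·6 + 47·3 + 76·1 + 123·0 = 1258.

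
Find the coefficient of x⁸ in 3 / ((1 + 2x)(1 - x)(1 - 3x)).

Partial fractions give a closed form: a_n = (4/5)·(-2)^n + (-1/2)·1^n + (27/10)·3^n.
At n = 8: a_8 = 17919.

17919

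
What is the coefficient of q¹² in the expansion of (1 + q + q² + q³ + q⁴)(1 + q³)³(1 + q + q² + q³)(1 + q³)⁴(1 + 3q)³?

9667

(1 + q + q² + q³ + q⁴) has coefficients 1,1,1,1,1 for degrees 0…4.
(1 + q³)³ has coefficients 1,0,0,3,0,0,3,0,0,1,0,0,0 for degrees 0…12.
Multiplying by (1 + q + q² + q³) gives running coefficients 1,1,1,4,3,3,6,3,3,4,1,1,1 for degrees 0…12.
Multiplying by (1 + q³)⁴ gives running coefficients 1,1,1,8,7,7,28,21,21,56,35,35,70 for degrees 0…12.
Finally multiplying by (1 + 3q)³, the product of all factors after the first has coefficients 1,10,37,71,133,313,496,651,1155,1568,1673,2429,2842 for degrees 0…12.
[q¹²] = 1·2842 + 1·2429 + 1·1673 + 1·1568 + 1·1155 = 9667.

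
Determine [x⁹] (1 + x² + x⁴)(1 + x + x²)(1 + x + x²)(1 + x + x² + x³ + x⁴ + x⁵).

16

(1 + x² + x⁴) has coefficients 1,0,1,0,1 for degrees 0…4.
(1 + x + x²) has coefficients 1,1,1,0,0,0,0,0,0,0 for degrees 0…9.
Multiplying by (1 + x + x²) gives running coefficients 1,2,3,2,1,0,0,0,0,0 for degrees 0…9.
Finally multiplying by (1 + x + x² + x³ + x⁴ + x⁵), the product of all factors after the first has coefficients 1,3,6,8,9,9,8,6,3,1 for degrees 0…9.
[x⁹] = 1·1 + 1·6 + 1·9 = 16.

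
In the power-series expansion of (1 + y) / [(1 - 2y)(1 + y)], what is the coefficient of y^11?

The denominator gives the recurrence a_n = a_(n−1) + 2a_(n−2) for n ≥ 2; the numerator fixes a_0 = 1, a_1 = 2.
Iterating: 1, 2, 4, 8, 16, 32, 64, 128, 256, 512, 1024, 2048, so a_11 = 2048.

2048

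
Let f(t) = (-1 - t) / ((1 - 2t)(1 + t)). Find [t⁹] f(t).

-512

The denominator gives the recurrence a_n = a_(n−1) + 2a_(n−2) for n ≥ 3; the numerator fixes a_0 = -1, a_1 = -2, a_2 = -4.
Iterating: -1, -2, -4, -8, -16, -32, -64, -128, -256, -512, so a_9 = -512.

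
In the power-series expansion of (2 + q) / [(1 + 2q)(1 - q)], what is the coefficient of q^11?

-2047

Partial fractions give a closed form: a_n = (1)·(-2)^n + (1)·1^n.
At n = 11: a_11 = -2047.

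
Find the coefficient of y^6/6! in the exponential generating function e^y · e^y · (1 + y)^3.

The EGF product rule gives c_6 = Σ_{k_1+k_2+k_3=6} C(6; k_1,k_2,k_3) · ∏ g_i(k_i), where e^y gives (1)^k; e^y gives (1)^k; (1+y)^3 gives the falling factorial (3)_k.
g_1(k) for k = 0…6: 1, 1, 1, 1, 1, 1, 1.
g_2(k) for k = 0…6: 1, 1, 1, 1, 1, 1, 1.
g_3(k) for k = 0…6: 1, 3, 6, 6, 0, 0, 0.
First combine the last two factors: h(k) = Σ_j C(k,j)·g_2(j)·g_3(k−j) for k = 0…6: 1, 4, 13, 34, 73, 136, 229.
c_6 = Σ_k C(6,k)·g_1(k)·h(6−k) = 1·1·229 + 6·1·136 + 15·1·73 + 20·1·34 + 15·1·13 + 6·1·4 + 1·1·1 = 229 + 816 + 1095 + 680 + 195 + 24 + 1 = 3040.

3040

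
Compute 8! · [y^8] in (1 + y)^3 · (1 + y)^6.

The EGF product rule gives c_8 = Σ_{k_1+k_2=8} C(8; k_1,k_2) · ∏ g_i(k_i), where (1+y)^3 gives the falling factorial (3)_k; (1+y)^6 gives the falling factorial (6)_k.
g_1(k) for k = 0…8: 1, 3, 6, 6, 0, 0, 0, 0, 0.
g_2(k) for k = 0…8: 1, 6, 30, 120, 360, 720, 720, 0, 0.
c_8 = Σ_k C(8,k)·g_1(k)·g_2(8−k) = 28·6·720 + 56·6·720 = 120960 + 241920 = 362880.

362880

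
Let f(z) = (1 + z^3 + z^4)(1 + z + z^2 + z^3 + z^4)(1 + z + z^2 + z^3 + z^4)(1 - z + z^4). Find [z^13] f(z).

6

(1 + z^3 + z^4) has coefficients 1,0,0,1,1 for degrees 0…4.
(1 + z + z^2 + z^3 + z^4) has coefficients 1,1,1,1,1,0,0,0,0,0,0,0,0,0 for degrees 0…13.
Multiplying by (1 + z + z^2 + z^3 + z^4) gives running coefficients 1,2,3,4,5,4,3,2,1,0,0,0,0,0 for degrees 0…13.
Finally multiplying by (1 - z + z^4), the product of all factors after the first has coefficients 1,1,1,1,2,1,2,3,4,3,3,2,1,0 for degrees 0…13.
[z^13] = 1·0 + 1·3 + 1·3 = 6.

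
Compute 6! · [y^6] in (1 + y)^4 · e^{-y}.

37

The EGF product rule gives c_6 = Σ_{k_1+k_2=6} C(6; k_1,k_2) · ∏ g_i(k_i), where (1+y)^4 gives the falling factorial (4)_k; e^{-y} gives (-1)^k.
g_1(k) for k = 0…6: 1, 4, 12, 24, 24, 0, 0.
g_2(k) for k = 0…6: 1, -1, 1, -1, 1, -1, 1.
c_6 = Σ_k C(6,k)·g_1(k)·g_2(6−k) = 1·1·1 + 6·4·(-1) + 15·12·1 + 20·24·(-1) + 15·24·1 = 1 − 24 + 180 − 480 + 360 = 37.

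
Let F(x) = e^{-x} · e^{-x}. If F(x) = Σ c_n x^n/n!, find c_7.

The EGF product rule gives c_7 = Σ_{k_1+k_2=7} C(7; k_1,k_2) · ∏ g_i(k_i), where e^{-x} gives (-1)^k; e^{-x} gives (-1)^k.
g_1(k) for k = 0…7: 1, -1, 1, -1, 1, -1, 1, -1.
g_2(k) for k = 0…7: 1, -1, 1, -1, 1, -1, 1, -1.
c_7 = Σ_k C(7,k)·g_1(k)·g_2(7−k) = 1·1·(-1) + 7·(-1)·1 + 21·1·(-1) + 35·(-1)·1 + 35·1·(-1) + 21·(-1)·1 + 7·1·(-1) + 1·(-1)·1 = −1 − 7 − 21 − 35 − 35 − 21 − 7 − 1 = -128.

-128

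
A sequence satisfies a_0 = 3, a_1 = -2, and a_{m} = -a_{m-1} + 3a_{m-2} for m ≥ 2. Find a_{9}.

The ordinary generating function has denominator 1 + y - 3y^2.
Iterating the recurrence: a_0,…,a_{9} = 3, -2, 11, -17, 50, -101, 251, -554, 1307, -2969.

-2969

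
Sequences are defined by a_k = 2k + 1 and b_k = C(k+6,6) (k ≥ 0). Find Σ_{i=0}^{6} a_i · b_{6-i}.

4290

The convolution is the t^6 coefficient of A(t)B(t).
Σ = 1·924 + 3·462 + 5·210 + 7·84 + 9·28 + 11·7 + 13·1 = 4290.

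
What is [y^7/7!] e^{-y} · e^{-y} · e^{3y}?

1

The EGF product rule gives c_7 = Σ_{k_1+k_2+k_3=7} C(7; k_1,k_2,k_3) · ∏ g_i(k_i), where e^{-y} gives (-1)^k; e^{-y} gives (-1)^k; e^{3y} gives (3)^k.
g_1(k) for k = 0…7: 1, -1, 1, -1, 1, -1, 1, -1.
g_2(k) for k = 0…7: 1, -1, 1, -1, 1, -1, 1, -1.
g_3(k) for k = 0…7: 1, 3, 9, 27, 81, 243, 729, 2187.
First combine the last two factors: h(k) = Σ_j C(k,j)·g_2(j)·g_3(k−j) for k = 0…7: 1, 2, 4, 8, 16, 32, 64, 128.
c_7 = Σ_k C(7,k)·g_1(k)·h(7−k) = 1·1·128 + 7·(-1)·64 + 21·1·32 + 35·(-1)·16 + 35·1·8 + 21·(-1)·4 + 7·1·2 + 1·(-1)·1 = 128 − 448 + 672 − 560 + 280 − 84 + 14 − 1 = 1.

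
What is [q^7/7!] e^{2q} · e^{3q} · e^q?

279936

The EGF product rule gives c_7 = Σ_{k_1+k_2+k_3=7} C(7; k_1,k_2,k_3) · ∏ g_i(k_i), where e^{2q} gives (2)^k; e^{3q} gives (3)^k; e^q gives (1)^k.
g_1(k) for k = 0…7: 1, 2, 4, 8, 16, 32, 64, 128.
g_2(k) for k = 0…7: 1, 3, 9, 27, 81, 243, 729, 2187.
g_3(k) for k = 0…7: 1, 1, 1, 1, 1, 1, 1, 1.
First combine the last two factors: h(k) = Σ_j C(k,j)·g_2(j)·g_3(k−j) for k = 0…7: 1, 4, 16, 64, 256, 1024, 4096, 16384.
c_7 = Σ_k C(7,k)·g_1(k)·h(7−k) = 1·1·16384 + 7·2·4096 + 21·4·1024 + 35·8·256 + 35·16·64 + 21·32·16 + 7·64·4 + 1·128·1 = 16384 + 57344 + 86016 + 71680 + 35840 + 10752 + 1792 + 128 = 279936.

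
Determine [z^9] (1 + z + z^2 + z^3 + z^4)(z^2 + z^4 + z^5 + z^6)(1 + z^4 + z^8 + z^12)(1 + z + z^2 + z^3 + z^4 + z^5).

(1 + z + z^2 + z^3 + z^4) has coefficients 1,1,1,1,1 for degrees 0…4.
(z^2 + z^4 + z^5 + z^6) has coefficients 0,0,1,0,1,1,1,0,0,0 for degrees 0…9.
Multiplying by (1 + z^4 + z^8 + z^12) gives running coefficients 0,0,1,0,1,1,2,0,1,1 for degrees 0…9.
Finally multiplying by (1 + z + z^2 + z^3 + z^4 + z^5), the product of all factors after the first has coefficients 0,0,1,1,2,3,5,5,5,6 for degrees 0…9.
[z^9] = 1·6 + 1·5 + 1·5 + 1·5 + 1·3 = 24.

24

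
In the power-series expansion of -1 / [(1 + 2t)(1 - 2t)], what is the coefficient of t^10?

-1024

The denominator gives the recurrence a_n = 4a_(n−2) for n ≥ 2; the numerator fixes a_0 = -1, a_1 = 0.
Iterating: -1, 0, -4, 0, -16, 0, -64, 0, -256, 0, -1024, so a_10 = -1024.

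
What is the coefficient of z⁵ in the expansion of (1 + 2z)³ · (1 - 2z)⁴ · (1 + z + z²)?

(1 + 2z)³ has coefficients 1,6,12,8 for degrees 0…3.
(1 - 2z)⁴ has coefficients 1,-8,24,-32,16,0 for degrees 0…5.
Finally multiplying by (1 + z + z²), the product of all factors after the first has coefficients 1,-7,17,-16,8,-16 for degrees 0…5.
[z⁵] = 1·(-16) + 6·8 + 12·(-16) + 8·17 = -24.

-24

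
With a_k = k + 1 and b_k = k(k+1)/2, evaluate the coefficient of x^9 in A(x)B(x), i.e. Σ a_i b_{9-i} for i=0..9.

Write out a_i and b_{9-i} for i = 0,…,9 and sum the products.
Σ = 1·45 + 2·36 + 3·28 + 4·21 + 5·15 + 6·10 + 7·6 + 8·3 + 9·1 + 10·0 = 495.

495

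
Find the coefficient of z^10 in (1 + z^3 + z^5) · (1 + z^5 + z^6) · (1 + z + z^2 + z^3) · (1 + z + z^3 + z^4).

(1 + z^3 + z^5) has coefficients 1,0,0,1,0,1 for degrees 0…5.
(1 + z^5 + z^6) has coefficients 1,0,0,0,0,1,1,0,0,0,0 for degrees 0…10.
Multiplying by (1 + z + z^2 + z^3) gives running coefficients 1,1,1,1,0,1,2,2,2,1,0 for degrees 0…10.
Finally multiplying by (1 + z + z^3 + z^4), the product of all factors after the first has coefficients 1,2,2,3,3,3,5,5,5,6,5 for degrees 0…10.
[z^10] = 1·5 + 1·5 + 1·3 = 13.

13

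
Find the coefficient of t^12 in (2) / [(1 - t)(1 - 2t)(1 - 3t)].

Partial fractions give a closed form: a_n = (1)·1^n + (-8)·2^n + (9)·3^n.
At n = 12: a_12 = 4750202.

4750202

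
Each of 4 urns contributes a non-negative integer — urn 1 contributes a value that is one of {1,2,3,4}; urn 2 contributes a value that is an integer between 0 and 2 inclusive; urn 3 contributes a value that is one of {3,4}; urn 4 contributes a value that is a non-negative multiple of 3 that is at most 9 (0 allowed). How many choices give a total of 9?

8

The generating function for the choices is (z + z^2 + z^3 + z^4)·(1 + z + z^2)·(z^3 + z^4)·(1 + z^3 + z^6 + z^9); the count is [z^9].
(z + z^2 + z^3 + z^4) has coefficients 0,1,1,1,1 for degrees 0…4.
(1 + z + z^2) has coefficients 1,1,1,0,0,0,0,0,0,0 for degrees 0…9.
Multiplying by (z^3 + z^4) gives running coefficients 0,0,0,1,2,2,1,0,0,0 for degrees 0…9.
Finally multiplying by (1 + z^3 + z^6 + z^9), the product of all factors after the first has coefficients 0,0,0,1,2,2,2,2,2,2 for degrees 0…9.
[z^9] = 1·2 + 1·2 + 1·2 + 1·2 = 8.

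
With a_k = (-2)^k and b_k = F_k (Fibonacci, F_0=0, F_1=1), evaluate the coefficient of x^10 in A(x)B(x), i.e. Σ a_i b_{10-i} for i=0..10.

Write out a_i and b_{10-i} for i = 0,…,10 and sum the products.
Σ = 1·55 − 2·34 + 4·21 − 8·13 + 16·8 − 32·5 + 64·3 − 128·2 + 256·1 − 512·1 + 1024·0 = -385.

-385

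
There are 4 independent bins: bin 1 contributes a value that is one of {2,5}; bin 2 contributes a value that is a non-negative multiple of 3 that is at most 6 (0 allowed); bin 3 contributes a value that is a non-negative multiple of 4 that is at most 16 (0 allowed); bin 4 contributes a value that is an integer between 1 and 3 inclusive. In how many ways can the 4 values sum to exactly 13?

The generating function for the choices is (t^2 + t^5)·(1 + t^3 + t^6)·(1 + t^4 + t^8 + t^12 + t^16)·(t + t^2 + t^3); the count is [t^13].
(t^2 + t^5) has coefficients 0,0,1,0,0,1 for degrees 0…5.
(1 + t^3 + t^6) has coefficients 1,0,0,1,0,0,1,0,0,0,0,0,0,0 for degrees 0…13.
Multiplying by (1 + t^4 + t^8 + t^12 + t^16) gives running coefficients 1,0,0,1,1,0,1,1,1,0,1,1,1,0 for degrees 0…13.
Finally multiplying by (t + t^2 + t^3), the product of all factors after the first has coefficients 0,1,1,1,1,2,2,2,2,3,2,2,2,3 for degrees 0…13.
[t^13] = 1·2 + 1·2 = 4.

4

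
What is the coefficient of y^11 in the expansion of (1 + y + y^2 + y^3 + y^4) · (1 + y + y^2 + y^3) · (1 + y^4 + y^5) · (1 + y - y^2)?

(1 + y + y^2 + y^3 + y^4) has coefficients 1,1,1,1,1 for degrees 0…4.
(1 + y + y^2 + y^3) has coefficients 1,1,1,1,0,0,0,0,0,0,0,0 for degrees 0…11.
Multiplying by (1 + y^4 + y^5) gives running coefficients 1,1,1,1,1,2,2,2,1,0,0,0 for degrees 0…11.
Finally multiplying by (1 + y - y^2), the product of all factors after the first has coefficients 1,2,1,1,1,2,3,2,1,-1,-1,0 for degrees 0…11.
[y^11] = 1·0 + 1·(-1) + 1·(-1) + 1·1 + 1·2 = 1.

1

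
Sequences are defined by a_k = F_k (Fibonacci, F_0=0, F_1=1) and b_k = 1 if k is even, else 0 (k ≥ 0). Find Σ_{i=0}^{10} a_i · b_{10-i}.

88

This is [x^10] in the product of the two ordinary generating functions.
Σ = 0·1 + 1·0 + 1·1 + 2·0 + 3·1 + 5·0 + 8·1 + 13·0 + 21·1 + 34·0 + 55·1 = 88.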